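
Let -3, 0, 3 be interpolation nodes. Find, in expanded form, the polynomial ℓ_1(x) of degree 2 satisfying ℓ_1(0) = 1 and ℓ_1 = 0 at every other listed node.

ℓ_1(x) = -(1/9)x^2 + 1

ℓ_1(x) = (x + 3)(x - 3) / [(3)·(-3)]
       = (x^2 - 9) / (-9)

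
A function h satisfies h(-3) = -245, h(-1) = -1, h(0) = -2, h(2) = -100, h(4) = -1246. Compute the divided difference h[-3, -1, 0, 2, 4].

-4

h[-3,-1] = (-1 - (-245)) / (-1 - (-3)) = 122
h[-1,0] = (-2 - (-1)) / (0 - (-1)) = -1
h[0,2] = (-100 - (-2)) / (2 - 0) = -49
h[2,4] = (-1246 - (-100)) / (4 - 2) = -573
h[-3,-1,0] = (-1 - 122) / (0 - (-3)) = -41
h[-1,0,2] = (-49 - (-1)) / (2 - (-1)) = -16
h[0,2,4] = (-573 - (-49)) / (4 - 0) = -131
h[-3,-1,0,2] = (-16 - (-41)) / (2 - (-3)) = 5
h[-1,0,2,4] = (-131 - (-16)) / (4 - (-1)) = -23
h[-3,-1,0,2,4] = (-23 - 5) / (4 - (-3)) = -4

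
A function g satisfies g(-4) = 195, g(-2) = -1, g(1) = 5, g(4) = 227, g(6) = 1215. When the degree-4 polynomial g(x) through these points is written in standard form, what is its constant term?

3

Build the Lagrange basis polynomials:
L_0(x) = (x + 2)(x - 1)(x - 4)(x - 6) / [800] = (1/800)x^4 - (9/800)x^3 + (3/200)x^2 + (11/200)x - 3/50
L_1(x) = (x + 4)(x - 1)(x - 4)(x - 6) / [-288] = -(1/288)x^4 + (7/288)x^3 + (5/144)x^2 - (7/18)x + 1/3
L_2(x) = (x + 4)(x + 2)(x - 4)(x - 6) / [225] = (1/225)x^4 - (4/225)x^3 - (28/225)x^2 + (64/225)x + 64/75
L_3(x) = (x + 4)(x + 2)(x - 1)(x - 6) / [-288] = -(1/288)x^4 + (1/288)x^3 + (7/72)x^2 + (5/72)x - 1/6
L_4(x) = (x + 4)(x + 2)(x - 1)(x - 4) / [800] = (1/800)x^4 + (1/800)x^3 - (9/400)x^2 - (1/50)x + 1/25
g(x) = 195·L_0 + (-1)·L_1 + 5·L_2 + 227·L_3 + 1215·L_4
Only the constant term is needed; take it from each L_i and combine:
195·(-3/50) + (-1)·(1/3) + 5·(64/75) + 227·(-1/6) + 1215·(1/25) = 3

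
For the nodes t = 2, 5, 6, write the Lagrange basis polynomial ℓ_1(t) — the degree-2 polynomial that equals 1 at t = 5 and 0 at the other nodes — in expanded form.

ℓ_1(t) = (t - 2)(t - 6) / [(3)·(-1)]
       = (t^2 - 8t + 12) / (-3)

ℓ_1(t) = -(1/3)t^2 + (8/3)t - 4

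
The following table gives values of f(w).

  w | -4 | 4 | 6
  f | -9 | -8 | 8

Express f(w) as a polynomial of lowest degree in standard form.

f(w) = (63/80)w^2 + (1/8)w - 211/10

L_0(w) = (w - 4)(w - 6) / [80] = (1/80)w^2 - (1/8)w + 3/10
L_1(w) = (w + 4)(w - 6) / [-16] = -(1/16)w^2 + (1/8)w + 3/2
L_2(w) = (w + 4)(w - 4) / [20] = (1/20)w^2 - 4/5
f(w) = (-9)·L_0 + (-8)·L_1 + 8·L_2
  (-9)·L_0(w) = -(9/80)w^2 + (9/8)w - 27/10
  (-8)·L_1(w) = (1/2)w^2 - w - 12
  8·L_2(w) = (2/5)w^2 - 32/5
Adding term by term: (63/80)w^2 + (1/8)w - 211/10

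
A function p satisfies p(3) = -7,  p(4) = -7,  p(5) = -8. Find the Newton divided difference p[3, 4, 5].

-1/2

p[3,4] = (-7 - (-7)) / (4 - 3) = 0
p[4,5] = (-8 - (-7)) / (5 - 4) = -1
p[3,4,5] = (-1 - 0) / (5 - 3) = -1/2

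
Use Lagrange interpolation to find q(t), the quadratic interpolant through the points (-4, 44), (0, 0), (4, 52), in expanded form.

q(t) = 3t^2 + t

Build the Lagrange basis polynomials:
L_0(t) = t(t - 4) / [32] = (1/32)t^2 - (1/8)t
L_1(t) = (t + 4)(t - 4) / [-16] = -(1/16)t^2 + 1
L_2(t) = (t + 4)t / [32] = (1/32)t^2 + (1/8)t
q(t) = 44·L_0 + 0·L_1 + 52·L_2
  44·L_0(t) = (11/8)t^2 - (11/2)t
  0·L_1(t) = 0
  52·L_2(t) = (13/8)t^2 + (13/2)t
Adding term by term: 3t^2 + t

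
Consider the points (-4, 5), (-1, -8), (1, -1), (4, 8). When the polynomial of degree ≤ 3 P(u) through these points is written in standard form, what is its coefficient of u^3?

-5/24

Build the Lagrange basis polynomials:
L_0(u) = (u + 1)(u - 1)(u - 4) / [-120] = -(1/120)u^3 + (1/30)u^2 + (1/120)u - 1/30
L_1(u) = (u + 4)(u - 1)(u - 4) / [30] = (1/30)u^3 - (1/30)u^2 - (8/15)u + 8/15
L_2(u) = (u + 4)(u + 1)(u - 4) / [-30] = -(1/30)u^3 - (1/30)u^2 + (8/15)u + 8/15
L_3(u) = (u + 4)(u + 1)(u - 1) / [120] = (1/120)u^3 + (1/30)u^2 - (1/120)u - 1/30
P(u) = 5·L_0 + (-8)·L_1 + (-1)·L_2 + 8·L_3
Only the coefficient of u^3 is needed; take it from each L_i and combine:
5·(-1/120) + (-8)·(1/30) + (-1)·(-1/30) + 8·(1/120) = -5/24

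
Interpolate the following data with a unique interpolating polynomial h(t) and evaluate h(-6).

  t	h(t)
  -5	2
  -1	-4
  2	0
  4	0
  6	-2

2612/231

L_0(-6) = (-5)·(-8)·(-10)·(-12)/[(-4)·(-7)·(-9)·(-11)] = 400/231
L_1(-6) = (-1)·(-8)·(-10)·(-12)/[(4)·(-3)·(-5)·(-7)] = -16/7
L_2(-6) = (-1)·(-5)·(-10)·(-12)/[(7)·(3)·(-2)·(-4)] = 25/7
L_3(-6) = (-1)·(-5)·(-8)·(-12)/[(9)·(5)·(2)·(-2)] = -8/3
L_4(-6) = (-1)·(-5)·(-8)·(-10)/[(11)·(7)·(4)·(2)] = 50/77
Sum: 2·(400/231) + (-4)·(-16/7) + 0 + 0 + (-2)·(50/77) = 2612/231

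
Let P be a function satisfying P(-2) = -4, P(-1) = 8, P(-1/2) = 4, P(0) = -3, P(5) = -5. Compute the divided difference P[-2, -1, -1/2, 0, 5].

-124/385

P[-2,-1] = (8 - (-4)) / (-1 - (-2)) = 12
P[-1,-1/2] = (4 - 8) / (-1/2 - (-1)) = -8
P[-1/2,0] = (-3 - 4) / (0 - (-1/2)) = -14
P[0,5] = (-5 - (-3)) / (5 - 0) = -2/5
P[-2,-1,-1/2] = (-8 - 12) / (-1/2 - (-2)) = -40/3
P[-1,-1/2,0] = (-14 - (-8)) / (0 - (-1)) = -6
P[-1/2,0,5] = (-2/5 - (-14)) / (5 - (-1/2)) = 136/55
P[-2,-1,-1/2,0] = (-6 - (-40/3)) / (0 - (-2)) = 11/3
P[-1,-1/2,0,5] = (136/55 - (-6)) / (5 - (-1)) = 233/165
P[-2,-1,-1/2,0,5] = (233/165 - 11/3) / (5 - (-2)) = -124/385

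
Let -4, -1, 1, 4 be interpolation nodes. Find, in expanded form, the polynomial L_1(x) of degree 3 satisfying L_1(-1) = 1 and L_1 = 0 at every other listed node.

L_1(x) = (x + 4)(x - 1)(x - 4) / [(3)·(-2)·(-5)]
       = (x^3 - x^2 - 16x + 16) / (30)

L_1(x) = (1/30)x^3 - (1/30)x^2 - (8/15)x + 8/15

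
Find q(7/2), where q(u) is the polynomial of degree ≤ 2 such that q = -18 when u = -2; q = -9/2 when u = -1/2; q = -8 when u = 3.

Evaluate each Lagrange basis at u = 7/2:
L_0(7/2) = (4)·(1/2)/[(-3/2)·(-5)] = 4/15
L_1(7/2) = (11/2)·(1/2)/[(3/2)·(-7/2)] = -11/21
L_2(7/2) = (11/2)·(4)/[(5)·(7/2)] = 44/35
Sum: (-18)·(4/15) + (-9/2)·(-11/21) + (-8)·(44/35) = -25/2

-25/2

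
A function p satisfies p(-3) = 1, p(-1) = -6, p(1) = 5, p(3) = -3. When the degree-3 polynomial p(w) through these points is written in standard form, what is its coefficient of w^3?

-37/48

The leading coefficient equals the top divided difference p[-3,-1,1,3].
p[-3,-1] = (-6 - 1) / (-1 - (-3)) = -7/2
p[-1,1] = (5 - (-6)) / (1 - (-1)) = 11/2
p[1,3] = (-3 - 5) / (3 - 1) = -4
p[-3,-1,1] = (11/2 - (-7/2)) / (1 - (-3)) = 9/4
p[-1,1,3] = (-4 - 11/2) / (3 - (-1)) = -19/8
p[-3,-1,1,3] = (-19/8 - 9/4) / (3 - (-3)) = -37/48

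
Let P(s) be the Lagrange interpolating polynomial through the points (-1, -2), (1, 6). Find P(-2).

Evaluate each Lagrange basis at s = -2:
L_0(-2) = (-3)/[(-2)] = 3/2
L_1(-2) = (-1)/[(2)] = -1/2
Sum: (-2)·(3/2) + 6·(-1/2) = -6

-6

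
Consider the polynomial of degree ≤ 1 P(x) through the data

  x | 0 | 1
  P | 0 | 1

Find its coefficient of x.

The leading coefficient equals the top divided difference P[0,1].
P[0,1] = (1 - 0) / (1 - 0) = 1

1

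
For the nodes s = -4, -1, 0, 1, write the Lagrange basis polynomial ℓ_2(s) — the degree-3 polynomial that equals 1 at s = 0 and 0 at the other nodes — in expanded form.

ℓ_2(s) = (s + 4)(s + 1)(s - 1) / [(4)·(1)·(-1)]
       = (s^3 + 4s^2 - s - 4) / (-4)

ℓ_2(s) = -(1/4)s^3 - s^2 + (1/4)s + 1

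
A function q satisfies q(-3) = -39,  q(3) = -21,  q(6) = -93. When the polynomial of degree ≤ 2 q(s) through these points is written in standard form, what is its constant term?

Build the Lagrange basis polynomials:
L_0(s) = (s - 3)(s - 6) / [54] = (1/54)s^2 - (1/6)s + 1/3
L_1(s) = (s + 3)(s - 6) / [-18] = -(1/18)s^2 + (1/6)s + 1
L_2(s) = (s + 3)(s - 3) / [27] = (1/27)s^2 - 1/3
q(s) = (-39)·L_0 + (-21)·L_1 + (-93)·L_2
Only the constant term is needed; take it from each L_i and combine:
(-39)·(1/3) + (-21)·(1) + (-93)·(-1/3) = -3

-3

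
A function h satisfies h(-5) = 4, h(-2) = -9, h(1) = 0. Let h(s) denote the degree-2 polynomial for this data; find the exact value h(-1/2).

Evaluate each Lagrange basis at s = -1/2:
L_0(-1/2) = (3/2)·(-3/2)/[(-3)·(-6)] = -1/8
L_1(-1/2) = (9/2)·(-3/2)/[(3)·(-3)] = 3/4
L_2(-1/2) = (9/2)·(3/2)/[(6)·(3)] = 3/8
Sum: 4·(-1/8) + (-9)·(3/4) + 0 = -29/4

-29/4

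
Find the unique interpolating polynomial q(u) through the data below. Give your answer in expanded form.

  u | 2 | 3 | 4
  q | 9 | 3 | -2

Build the Lagrange basis polynomials:
L_0(u) = (u - 3)(u - 4) / [2] = (1/2)u^2 - (7/2)u + 6
L_1(u) = (u - 2)(u - 4) / [-1] = -u^2 + 6u - 8
L_2(u) = (u - 2)(u - 3) / [2] = (1/2)u^2 - (5/2)u + 3
q(u) = 9·L_0 + 3·L_1 + (-2)·L_2
  9·L_0(u) = (9/2)u^2 - (63/2)u + 54
  3·L_1(u) = -3u^2 + 18u - 24
  (-2)·L_2(u) = -u^2 + 5u - 6
Adding term by term: (1/2)u^2 - (17/2)u + 24

q(u) = (1/2)u^2 - (17/2)u + 24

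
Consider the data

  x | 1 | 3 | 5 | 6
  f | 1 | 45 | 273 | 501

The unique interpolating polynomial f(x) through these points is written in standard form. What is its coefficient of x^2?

L_0(x) = (x - 3)(x - 5)(x - 6) / [-40] = -(1/40)x^3 + (7/20)x^2 - (63/40)x + 9/4
L_1(x) = (x - 1)(x - 5)(x - 6) / [12] = (1/12)x^3 - x^2 + (41/12)x - 5/2
L_2(x) = (x - 1)(x - 3)(x - 6) / [-8] = -(1/8)x^3 + (5/4)x^2 - (27/8)x + 9/4
L_3(x) = (x - 1)(x - 3)(x - 5) / [15] = (1/15)x^3 - (3/5)x^2 + (23/15)x - 1
f(x) = 1·L_0 + 45·L_1 + 273·L_2 + 501·L_3
Only the coefficient of x^2 is needed; take it from each L_i and combine:
1·(7/20) + 45·(-1) + 273·(5/4) + 501·(-3/5) = -4

-4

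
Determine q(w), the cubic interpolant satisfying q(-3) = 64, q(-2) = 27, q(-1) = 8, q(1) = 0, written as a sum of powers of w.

Build the Lagrange basis polynomials:
L_0(w) = (w + 2)(w + 1)(w - 1) / [-8] = -(1/8)w^3 - (1/4)w^2 + (1/8)w + 1/4
L_1(w) = (w + 3)(w + 1)(w - 1) / [3] = (1/3)w^3 + w^2 - (1/3)w - 1
L_2(w) = (w + 3)(w + 2)(w - 1) / [-4] = -(1/4)w^3 - w^2 - (1/4)w + 3/2
L_3(w) = (w + 3)(w + 2)(w + 1) / [24] = (1/24)w^3 + (1/4)w^2 + (11/24)w + 1/4
q(w) = 64·L_0 + 27·L_1 + 8·L_2 + 0·L_3
  64·L_0(w) = -8w^3 - 16w^2 + 8w + 16
  27·L_1(w) = 9w^3 + 27w^2 - 9w - 27
  8·L_2(w) = -2w^3 - 8w^2 - 2w + 12
  0·L_3(w) = 0
Adding term by term: -w^3 + 3w^2 - 3w + 1

q(w) = -w^3 + 3w^2 - 3w + 1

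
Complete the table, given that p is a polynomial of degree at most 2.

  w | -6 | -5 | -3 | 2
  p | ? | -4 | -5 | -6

-118/35

The 3 known values determine p uniquely (degree ≤ 2).
Evaluate each Lagrange basis at w = -6:
L_0(-6) = (-3)·(-8)/[(-2)·(-7)] = 12/7
L_1(-6) = (-1)·(-8)/[(2)·(-5)] = -4/5
L_2(-6) = (-1)·(-3)/[(7)·(5)] = 3/35
Sum: (-4)·(12/7) + (-5)·(-4/5) + (-6)·(3/35) = -118/35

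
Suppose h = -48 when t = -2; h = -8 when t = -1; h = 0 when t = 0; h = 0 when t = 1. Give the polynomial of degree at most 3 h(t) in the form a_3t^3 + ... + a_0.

Newton's divided differences:
h[-2,-1] = (-8 - (-48)) / (-1 - (-2)) = 40
h[-1,0] = (0 - (-8)) / (0 - (-1)) = 8
h[0,1] = (0 - 0) / (1 - 0) = 0
h[-2,-1,0] = (8 - 40) / (0 - (-2)) = -16
h[-1,0,1] = (0 - 8) / (1 - (-1)) = -4
h[-2,-1,0,1] = (-4 - (-16)) / (1 - (-2)) = 4
h(t) = -48 + 40·(t + 2) + (-16)·(t + 2)(t + 1) + 4·(t + 2)(t + 1)t
Expanding: h(t) = 4t^3 - 4t^2

h(t) = 4t^3 - 4t^2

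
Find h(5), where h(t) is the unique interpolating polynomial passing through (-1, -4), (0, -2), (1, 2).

L_0(5) = (5)·(4)/[(-1)·(-2)] = 10
L_1(5) = (6)·(4)/[(1)·(-1)] = -24
L_2(5) = (6)·(5)/[(2)·(1)] = 15
Sum: (-4)·(10) + (-2)·(-24) + 2·(15) = 38

38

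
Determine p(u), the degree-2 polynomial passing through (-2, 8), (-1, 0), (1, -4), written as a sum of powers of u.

Build the Lagrange basis polynomials:
L_0(u) = (u + 1)(u - 1) / [3] = (1/3)u^2 - 1/3
L_1(u) = (u + 2)(u - 1) / [-2] = -(1/2)u^2 - (1/2)u + 1
L_2(u) = (u + 2)(u + 1) / [6] = (1/6)u^2 + (1/2)u + 1/3
p(u) = 8·L_0 + 0·L_1 + (-4)·L_2
  8·L_0(u) = (8/3)u^2 - 8/3
  0·L_1(u) = 0
  (-4)·L_2(u) = -(2/3)u^2 - 2u - 4/3
Adding term by term: 2u^2 - 2u - 4

p(u) = 2u^2 - 2u - 4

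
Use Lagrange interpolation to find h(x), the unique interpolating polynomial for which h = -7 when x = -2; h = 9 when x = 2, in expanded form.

L_0(x) = (x - 2) / [-4] = -(1/4)x + 1/2
L_1(x) = (x + 2) / [4] = (1/4)x + 1/2
h(x) = (-7)·L_0 + 9·L_1
  (-7)·L_0(x) = (7/4)x - 7/2
  9·L_1(x) = (9/4)x + 9/2
Adding term by term: 4x + 1

h(x) = 4x + 1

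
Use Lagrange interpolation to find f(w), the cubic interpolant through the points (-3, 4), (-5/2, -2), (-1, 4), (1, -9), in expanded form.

f(w) = -(11/4)w^3 - (79/8)w^2 - (15/4)w + 59/8

Build the Lagrange basis polynomials:
L_0(w) = (w + 5/2)(w + 1)(w - 1) / [-4] = -(1/4)w^3 - (5/8)w^2 + (1/4)w + 5/8
L_1(w) = (w + 3)(w + 1)(w - 1) / [21/8] = (8/21)w^3 + (8/7)w^2 - (8/21)w - 8/7
L_2(w) = (w + 3)(w + 5/2)(w - 1) / [-6] = -(1/6)w^3 - (3/4)w^2 - (1/3)w + 5/4
L_3(w) = (w + 3)(w + 5/2)(w + 1) / [28] = (1/28)w^3 + (13/56)w^2 + (13/28)w + 15/56
f(w) = 4·L_0 + (-2)·L_1 + 4·L_2 + (-9)·L_3
  4·L_0(w) = -w^3 - (5/2)w^2 + w + 5/2
  (-2)·L_1(w) = -(16/21)w^3 - (16/7)w^2 + (16/21)w + 16/7
  4·L_2(w) = -(2/3)w^3 - 3w^2 - (4/3)w + 5
  (-9)·L_3(w) = -(9/28)w^3 - (117/56)w^2 - (117/28)w - 135/56
Adding term by term: -(11/4)w^3 - (79/8)w^2 - (15/4)w + 59/8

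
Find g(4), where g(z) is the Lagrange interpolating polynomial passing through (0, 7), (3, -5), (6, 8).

Evaluate each Lagrange basis at z = 4:
L_0(4) = (1)·(-2)/[(-3)·(-6)] = -1/9
L_1(4) = (4)·(-2)/[(3)·(-3)] = 8/9
L_2(4) = (4)·(1)/[(6)·(3)] = 2/9
Sum: 7·(-1/9) + (-5)·(8/9) + 8·(2/9) = -31/9

-31/9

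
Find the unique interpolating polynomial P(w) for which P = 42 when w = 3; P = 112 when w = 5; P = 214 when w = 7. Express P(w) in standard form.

P(w) = 4w^2 + 3w - 3

Newton's divided differences:
P[3,5] = (112 - 42) / (5 - 3) = 35
P[5,7] = (214 - 112) / (7 - 5) = 51
P[3,5,7] = (51 - 35) / (7 - 3) = 4
P(w) = 42 + 35·(w - 3) + 4·(w - 3)(w - 5)
Expanding: P(w) = 4w^2 + 3w - 3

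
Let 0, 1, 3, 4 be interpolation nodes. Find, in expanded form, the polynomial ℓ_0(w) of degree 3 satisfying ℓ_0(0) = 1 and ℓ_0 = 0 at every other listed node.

ℓ_0(w) = (w - 1)(w - 3)(w - 4) / [(-1)·(-3)·(-4)]
       = (w^3 - 8w^2 + 19w - 12) / (-12)

ℓ_0(w) = -(1/12)w^3 + (2/3)w^2 - (19/12)w + 1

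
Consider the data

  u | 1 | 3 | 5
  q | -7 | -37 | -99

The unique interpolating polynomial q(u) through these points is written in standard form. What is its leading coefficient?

-4

The leading coefficient equals the top divided difference q[1,3,5].
q[1,3] = (-37 - (-7)) / (3 - 1) = -15
q[3,5] = (-99 - (-37)) / (5 - 3) = -31
q[1,3,5] = (-31 - (-15)) / (5 - 1) = -4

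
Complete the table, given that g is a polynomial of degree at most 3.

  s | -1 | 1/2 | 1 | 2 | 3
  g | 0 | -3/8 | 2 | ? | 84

The 4 known values determine g uniquely (degree ≤ 3).
Evaluate each Lagrange basis at s = 2:
L_0(2) = (3/2)·(1)·(-1)/[(-3/2)·(-2)·(-4)] = 1/8
L_1(2) = (3)·(1)·(-1)/[(3/2)·(-1/2)·(-5/2)] = -8/5
L_2(2) = (3)·(3/2)·(-1)/[(2)·(1/2)·(-2)] = 9/4
L_3(2) = (3)·(3/2)·(1)/[(4)·(5/2)·(2)] = 9/40
Sum: 0 + (-3/8)·(-8/5) + 2·(9/4) + 84·(9/40) = 24

24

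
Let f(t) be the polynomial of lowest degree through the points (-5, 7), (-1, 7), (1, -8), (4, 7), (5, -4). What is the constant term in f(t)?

-13/3

Build the Lagrange basis polynomials:
L_0(t) = (t + 1)(t - 1)(t - 4)(t - 5) / [2160] = (1/2160)t^4 - (1/240)t^3 + (19/2160)t^2 + (1/240)t - 1/108
L_1(t) = (t + 5)(t - 1)(t - 4)(t - 5) / [-240] = -(1/240)t^4 + (1/48)t^3 + (7/80)t^2 - (25/48)t + 5/12
L_2(t) = (t + 5)(t + 1)(t - 4)(t - 5) / [144] = (1/144)t^4 - (1/48)t^3 - (29/144)t^2 + (25/48)t + 25/36
L_3(t) = (t + 5)(t + 1)(t - 1)(t - 5) / [-135] = -(1/135)t^4 + (26/135)t^2 - 5/27
L_4(t) = (t + 5)(t + 1)(t - 1)(t - 4) / [240] = (1/240)t^4 + (1/240)t^3 - (7/80)t^2 - (1/240)t + 1/12
f(t) = 7·L_0 + 7·L_1 + (-8)·L_2 + 7·L_3 + (-4)·L_4
Only the constant term is needed; take it from each L_i and combine:
7·(-1/108) + 7·(5/12) + (-8)·(25/36) + 7·(-5/27) + (-4)·(1/12) = -13/3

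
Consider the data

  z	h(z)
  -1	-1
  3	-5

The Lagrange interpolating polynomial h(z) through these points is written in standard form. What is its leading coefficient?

-1

The leading coefficient equals the top divided difference h[-1,3].
h[-1,3] = (-5 - (-1)) / (3 - (-1)) = -1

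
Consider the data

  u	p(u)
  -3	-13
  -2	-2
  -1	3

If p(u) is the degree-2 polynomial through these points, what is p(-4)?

Evaluate each Lagrange basis at u = -4:
L_0(-4) = (-2)·(-3)/[(-1)·(-2)] = 3
L_1(-4) = (-1)·(-3)/[(1)·(-1)] = -3
L_2(-4) = (-1)·(-2)/[(2)·(1)] = 1
Sum: (-13)·(3) + (-2)·(-3) + 3·(1) = -30

-30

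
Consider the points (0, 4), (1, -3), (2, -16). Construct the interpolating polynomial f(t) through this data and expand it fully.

L_0(t) = (t - 1)(t - 2) / [2] = (1/2)t^2 - (3/2)t + 1
L_1(t) = t(t - 2) / [-1] = -t^2 + 2t
L_2(t) = t(t - 1) / [2] = (1/2)t^2 - (1/2)t
f(t) = 4·L_0 + (-3)·L_1 + (-16)·L_2
  4·L_0(t) = 2t^2 - 6t + 4
  (-3)·L_1(t) = 3t^2 - 6t
  (-16)·L_2(t) = -8t^2 + 8t
Adding term by term: -3t^2 - 4t + 4

f(t) = -3t^2 - 4t + 4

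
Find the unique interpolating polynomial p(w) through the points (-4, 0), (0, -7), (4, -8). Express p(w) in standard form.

p(w) = (3/16)w^2 - w - 7

Newton's divided differences:
p[-4,0] = (-7 - 0) / (0 - (-4)) = -7/4
p[0,4] = (-8 - (-7)) / (4 - 0) = -1/4
p[-4,0,4] = (-1/4 - (-7/4)) / (4 - (-4)) = 3/16
p(w) = (-7/4)·(w + 4) + (3/16)·(w + 4)w
Expanding: p(w) = (3/16)w^2 - w - 7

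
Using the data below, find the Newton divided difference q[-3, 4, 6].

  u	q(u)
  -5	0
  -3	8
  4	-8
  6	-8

16/63

q[-3,4] = (-8 - 8) / (4 - (-3)) = -16/7
q[4,6] = (-8 - (-8)) / (6 - 4) = 0
q[-3,4,6] = (0 - (-16/7)) / (6 - (-3)) = 16/63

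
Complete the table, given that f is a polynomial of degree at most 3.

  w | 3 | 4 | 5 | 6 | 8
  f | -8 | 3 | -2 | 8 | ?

The 4 known values determine f uniquely (degree ≤ 3).
L_0(8) = (4)·(3)·(2)/[(-1)·(-2)·(-3)] = -4
L_1(8) = (5)·(3)·(2)/[(1)·(-1)·(-2)] = 15
L_2(8) = (5)·(4)·(2)/[(2)·(1)·(-1)] = -20
L_3(8) = (5)·(4)·(3)/[(3)·(2)·(1)] = 10
Sum: (-8)·(-4) + 3·(15) + (-2)·(-20) + 8·(10) = 197

197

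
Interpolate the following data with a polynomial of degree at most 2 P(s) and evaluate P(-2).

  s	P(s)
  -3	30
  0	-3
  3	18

Evaluate each Lagrange basis at s = -2:
L_0(-2) = (-2)·(-5)/[(-3)·(-6)] = 5/9
L_1(-2) = (1)·(-5)/[(3)·(-3)] = 5/9
L_2(-2) = (1)·(-2)/[(6)·(3)] = -1/9
Sum: 30·(5/9) + (-3)·(5/9) + 18·(-1/9) = 13

13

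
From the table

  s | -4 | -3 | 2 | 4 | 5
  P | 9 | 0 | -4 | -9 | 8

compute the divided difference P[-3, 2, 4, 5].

P[-3,2] = (-4 - 0) / (2 - (-3)) = -4/5
P[2,4] = (-9 - (-4)) / (4 - 2) = -5/2
P[4,5] = (8 - (-9)) / (5 - 4) = 17
P[-3,2,4] = (-5/2 - (-4/5)) / (4 - (-3)) = -17/70
P[2,4,5] = (17 - (-5/2)) / (5 - 2) = 13/2
P[-3,2,4,5] = (13/2 - (-17/70)) / (5 - (-3)) = 59/70

59/70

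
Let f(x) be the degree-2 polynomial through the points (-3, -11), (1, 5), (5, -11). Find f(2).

Using Newton's divided-difference form:
f[-3,1] = (5 - (-11)) / (1 - (-3)) = 4
f[1,5] = (-11 - 5) / (5 - 1) = -4
f[-3,1,5] = (-4 - 4) / (5 - (-3)) = -1
f(2) = -11 + 4·(5) + (-1)·(5)·(1) = 4

4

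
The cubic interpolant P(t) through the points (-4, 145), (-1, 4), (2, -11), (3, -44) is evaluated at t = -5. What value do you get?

Using Newton's divided-difference form:
P[-4,-1] = (4 - 145) / (-1 - (-4)) = -47
P[-1,2] = (-11 - 4) / (2 - (-1)) = -5
P[2,3] = (-44 - (-11)) / (3 - 2) = -33
P[-4,-1,2] = (-5 - (-47)) / (2 - (-4)) = 7
P[-1,2,3] = (-33 - (-5)) / (3 - (-1)) = -7
P[-4,-1,2,3] = (-7 - 7) / (3 - (-4)) = -2
P(-5) = 145 + (-47)·(-1) + 7·(-1)·(-4) + (-2)·(-1)·(-4)·(-7) = 276

276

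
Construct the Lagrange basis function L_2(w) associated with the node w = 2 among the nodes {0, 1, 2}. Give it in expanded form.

L_2(w) = (1/2)w^2 - (1/2)w

L_2(w) = w(w - 1) / [(2)·(1)]
       = (w^2 - w) / (2)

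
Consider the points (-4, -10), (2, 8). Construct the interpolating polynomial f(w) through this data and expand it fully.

L_0(w) = (w - 2) / [-6] = -(1/6)w + 1/3
L_1(w) = (w + 4) / [6] = (1/6)w + 2/3
f(w) = (-10)·L_0 + 8·L_1
  (-10)·L_0(w) = (5/3)w - 10/3
  8·L_1(w) = (4/3)w + 16/3
Adding term by term: 3w + 2

f(w) = 3w + 2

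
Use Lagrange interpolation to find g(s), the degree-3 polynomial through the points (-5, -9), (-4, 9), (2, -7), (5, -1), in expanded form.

L_0(s) = (s + 4)(s - 2)(s - 5) / [-70] = -(1/70)s^3 + (3/70)s^2 + (9/35)s - 4/7
L_1(s) = (s + 5)(s - 2)(s - 5) / [54] = (1/54)s^3 - (1/27)s^2 - (25/54)s + 25/27
L_2(s) = (s + 5)(s + 4)(s - 5) / [-126] = -(1/126)s^3 - (2/63)s^2 + (25/126)s + 50/63
L_3(s) = (s + 5)(s + 4)(s - 2) / [270] = (1/270)s^3 + (7/270)s^2 + (1/135)s - 4/27
g(s) = (-9)·L_0 + 9·L_1 + (-7)·L_2 + (-1)·L_3
  (-9)·L_0(s) = (9/70)s^3 - (27/70)s^2 - (81/35)s + 36/7
  9·L_1(s) = (1/6)s^3 - (1/3)s^2 - (25/6)s + 25/3
  (-7)·L_2(s) = (1/18)s^3 + (2/9)s^2 - (25/18)s - 50/9
  (-1)·L_3(s) = -(1/270)s^3 - (7/270)s^2 - (1/135)s + 4/27
Adding term by term: (328/945)s^3 - (494/945)s^2 - (7444/945)s + 1525/189

g(s) = (328/945)s^3 - (494/945)s^2 - (7444/945)s + 1525/189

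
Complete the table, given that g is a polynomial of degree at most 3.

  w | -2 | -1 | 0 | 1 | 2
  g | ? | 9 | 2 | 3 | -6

42

The 4 known values determine g uniquely (degree ≤ 3).
Evaluate each Lagrange basis at w = -2:
L_0(-2) = (-2)·(-3)·(-4)/[(-1)·(-2)·(-3)] = 4
L_1(-2) = (-1)·(-3)·(-4)/[(1)·(-1)·(-2)] = -6
L_2(-2) = (-1)·(-2)·(-4)/[(2)·(1)·(-1)] = 4
L_3(-2) = (-1)·(-2)·(-3)/[(3)·(2)·(1)] = -1
Sum: 9·(4) + 2·(-6) + 3·(4) + (-6)·(-1) = 42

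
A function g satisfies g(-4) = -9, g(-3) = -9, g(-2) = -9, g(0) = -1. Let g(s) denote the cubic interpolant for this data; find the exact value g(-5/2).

Using Newton's divided-difference form:
g[-4,-3] = (-9 - (-9)) / (-3 - (-4)) = 0
g[-3,-2] = (-9 - (-9)) / (-2 - (-3)) = 0
g[-2,0] = (-1 - (-9)) / (0 - (-2)) = 4
g[-4,-3,-2] = (0 - 0) / (-2 - (-4)) = 0
g[-3,-2,0] = (4 - 0) / (0 - (-3)) = 4/3
g[-4,-3,-2,0] = (4/3 - 0) / (0 - (-4)) = 1/3
g(-5/2) = -9 + 0·(3/2) + 0·(3/2)·(1/2) + (1/3)·(3/2)·(1/2)·(-1/2) = -73/8

-73/8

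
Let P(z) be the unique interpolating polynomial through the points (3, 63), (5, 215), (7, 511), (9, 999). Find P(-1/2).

Evaluate each Lagrange basis at z = -1/2:
L_0(-1/2) = (-11/2)·(-15/2)·(-19/2)/[(-2)·(-4)·(-6)] = 1045/128
L_1(-1/2) = (-7/2)·(-15/2)·(-19/2)/[(2)·(-2)·(-4)] = -1995/128
L_2(-1/2) = (-7/2)·(-11/2)·(-19/2)/[(4)·(2)·(-2)] = 1463/128
L_3(-1/2) = (-7/2)·(-11/2)·(-15/2)/[(6)·(4)·(2)] = -385/128
Sum: 63·(1045/128) + 215·(-1995/128) + 511·(1463/128) + 999·(-385/128) = -7/8

-7/8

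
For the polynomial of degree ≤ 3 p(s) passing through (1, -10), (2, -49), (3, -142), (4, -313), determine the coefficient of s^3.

-4

The leading coefficient equals the top divided difference p[1,2,3,4].
p[1,2] = (-49 - (-10)) / (2 - 1) = -39
p[2,3] = (-142 - (-49)) / (3 - 2) = -93
p[3,4] = (-313 - (-142)) / (4 - 3) = -171
p[1,2,3] = (-93 - (-39)) / (3 - 1) = -27
p[2,3,4] = (-171 - (-93)) / (4 - 2) = -39
p[1,2,3,4] = (-39 - (-27)) / (4 - 1) = -4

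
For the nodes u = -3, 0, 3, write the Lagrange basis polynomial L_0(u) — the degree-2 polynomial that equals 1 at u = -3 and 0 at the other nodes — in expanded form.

L_0(u) = u(u - 3) / [(-3)·(-6)]
       = (u^2 - 3u) / (18)

L_0(u) = (1/18)u^2 - (1/6)u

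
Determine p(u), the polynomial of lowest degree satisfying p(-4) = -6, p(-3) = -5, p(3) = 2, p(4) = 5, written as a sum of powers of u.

p(u) = (5/168)u^3 + (1/7)u^2 + (151/168)u - 39/14

Newton's divided differences:
p[-4,-3] = (-5 - (-6)) / (-3 - (-4)) = 1
p[-3,3] = (2 - (-5)) / (3 - (-3)) = 7/6
p[3,4] = (5 - 2) / (4 - 3) = 3
p[-4,-3,3] = (7/6 - 1) / (3 - (-4)) = 1/42
p[-3,3,4] = (3 - 7/6) / (4 - (-3)) = 11/42
p[-4,-3,3,4] = (11/42 - 1/42) / (4 - (-4)) = 5/168
p(u) = -6 + 1·(u + 4) + (1/42)·(u + 4)(u + 3) + (5/168)·(u + 4)(u + 3)(u - 3)
Expanding: p(u) = (5/168)u^3 + (1/7)u^2 + (151/168)u - 39/14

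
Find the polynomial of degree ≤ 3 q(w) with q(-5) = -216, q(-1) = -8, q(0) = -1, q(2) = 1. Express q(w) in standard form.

q(w) = w^3 - 3w^2 + 3w - 1

L_0(w) = (w + 1)w(w - 2) / [-140] = -(1/140)w^3 + (1/140)w^2 + (1/70)w
L_1(w) = (w + 5)w(w - 2) / [12] = (1/12)w^3 + (1/4)w^2 - (5/6)w
L_2(w) = (w + 5)(w + 1)(w - 2) / [-10] = -(1/10)w^3 - (2/5)w^2 + (7/10)w + 1
L_3(w) = (w + 5)(w + 1)w / [42] = (1/42)w^3 + (1/7)w^2 + (5/42)w
q(w) = (-216)·L_0 + (-8)·L_1 + (-1)·L_2 + 1·L_3
  (-216)·L_0(w) = (54/35)w^3 - (54/35)w^2 - (108/35)w
  (-8)·L_1(w) = -(2/3)w^3 - 2w^2 + (20/3)w
  (-1)·L_2(w) = (1/10)w^3 + (2/5)w^2 - (7/10)w - 1
  1·L_3(w) = (1/42)w^3 + (1/7)w^2 + (5/42)w
Adding term by term: w^3 - 3w^2 + 3w - 1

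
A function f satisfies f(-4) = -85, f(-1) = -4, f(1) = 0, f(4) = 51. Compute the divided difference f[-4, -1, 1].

f[-4,-1] = (-4 - (-85)) / (-1 - (-4)) = 27
f[-1,1] = (0 - (-4)) / (1 - (-1)) = 2
f[-4,-1,1] = (2 - 27) / (1 - (-4)) = -5

-5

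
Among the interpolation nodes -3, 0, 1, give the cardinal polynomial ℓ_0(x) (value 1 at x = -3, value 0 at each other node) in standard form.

ℓ_0(x) = x(x - 1) / [(-3)·(-4)]
       = (x^2 - x) / (12)

ℓ_0(x) = (1/12)x^2 - (1/12)x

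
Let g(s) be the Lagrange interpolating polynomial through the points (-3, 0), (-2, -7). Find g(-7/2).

7/2

Evaluate each Lagrange basis at s = -7/2:
L_0(-7/2) = (-3/2)/[(-1)] = 3/2
L_1(-7/2) = (-1/2)/[(1)] = -1/2
Sum: 0 + (-7)·(-1/2) = 7/2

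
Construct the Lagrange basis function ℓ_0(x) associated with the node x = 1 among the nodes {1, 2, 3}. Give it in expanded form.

ℓ_0(x) = (x - 2)(x - 3) / [(-1)·(-2)]
       = (x^2 - 5x + 6) / (2)

ℓ_0(x) = (1/2)x^2 - (5/2)x + 3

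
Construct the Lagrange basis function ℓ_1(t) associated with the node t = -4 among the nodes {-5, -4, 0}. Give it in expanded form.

ℓ_1(t) = (t + 5)t / [(1)·(-4)]
       = (t^2 + 5t) / (-4)

ℓ_1(t) = -(1/4)t^2 - (5/4)t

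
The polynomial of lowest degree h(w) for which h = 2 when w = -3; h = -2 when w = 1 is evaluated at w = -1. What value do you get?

0

Evaluate each Lagrange basis at w = -1:
L_0(-1) = (-2)/[(-4)] = 1/2
L_1(-1) = (2)/[(4)] = 1/2
Sum: 2·(1/2) + (-2)·(1/2) = 0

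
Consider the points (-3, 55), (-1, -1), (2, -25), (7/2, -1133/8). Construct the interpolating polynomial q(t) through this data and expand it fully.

L_0(t) = (t + 1)(t - 2)(t - 7/2) / [-65] = -(1/65)t^3 + (9/130)t^2 - (3/130)t - 7/65
L_1(t) = (t + 3)(t - 2)(t - 7/2) / [27] = (1/27)t^3 - (5/54)t^2 - (19/54)t + 7/9
L_2(t) = (t + 3)(t + 1)(t - 7/2) / [-45/2] = -(2/45)t^3 - (1/45)t^2 + (22/45)t + 7/15
L_3(t) = (t + 3)(t + 1)(t - 2) / [351/8] = (8/351)t^3 + (16/351)t^2 - (40/351)t - 16/117
q(t) = 55·L_0 + (-1)·L_1 + (-25)·L_2 + (-1133/8)·L_3
  55·L_0(t) = -(11/13)t^3 + (99/26)t^2 - (33/26)t - 77/13
  (-1)·L_1(t) = -(1/27)t^3 + (5/54)t^2 + (19/54)t - 7/9
  (-25)·L_2(t) = (10/9)t^3 + (5/9)t^2 - (110/9)t - 35/3
  (-1133/8)·L_3(t) = -(1133/351)t^3 - (2266/351)t^2 + (5665/351)t + 2266/117
Adding term by term: -3t^3 - 2t^2 + 3t + 1

q(t) = -3t^3 - 2t^2 + 3t + 1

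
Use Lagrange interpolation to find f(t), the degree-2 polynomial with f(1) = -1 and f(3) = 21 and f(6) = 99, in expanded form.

Build the Lagrange basis polynomials:
L_0(t) = (t - 3)(t - 6) / [10] = (1/10)t^2 - (9/10)t + 9/5
L_1(t) = (t - 1)(t - 6) / [-6] = -(1/6)t^2 + (7/6)t - 1
L_2(t) = (t - 1)(t - 3) / [15] = (1/15)t^2 - (4/15)t + 1/5
f(t) = (-1)·L_0 + 21·L_1 + 99·L_2
  (-1)·L_0(t) = -(1/10)t^2 + (9/10)t - 9/5
  21·L_1(t) = -(7/2)t^2 + (49/2)t - 21
  99·L_2(t) = (33/5)t^2 - (132/5)t + 99/5
Adding term by term: 3t^2 - t - 3

f(t) = 3t^2 - t - 3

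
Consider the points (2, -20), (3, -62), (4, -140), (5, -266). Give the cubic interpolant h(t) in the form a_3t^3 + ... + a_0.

Newton's divided differences:
h[2,3] = (-62 - (-20)) / (3 - 2) = -42
h[3,4] = (-140 - (-62)) / (4 - 3) = -78
h[4,5] = (-266 - (-140)) / (5 - 4) = -126
h[2,3,4] = (-78 - (-42)) / (4 - 2) = -18
h[3,4,5] = (-126 - (-78)) / (5 - 3) = -24
h[2,3,4,5] = (-24 - (-18)) / (5 - 2) = -2
h(t) = -20 + (-42)·(t - 2) + (-18)·(t - 2)(t - 3) + (-2)·(t - 2)(t - 3)(t - 4)
Expanding: h(t) = -2t^3 - 4t + 4

h(t) = -2t^3 - 4t + 4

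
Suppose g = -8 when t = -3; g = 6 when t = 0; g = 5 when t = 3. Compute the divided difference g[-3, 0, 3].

-5/6

g[-3,0] = (6 - (-8)) / (0 - (-3)) = 14/3
g[0,3] = (5 - 6) / (3 - 0) = -1/3
g[-3,0,3] = (-1/3 - 14/3) / (3 - (-3)) = -5/6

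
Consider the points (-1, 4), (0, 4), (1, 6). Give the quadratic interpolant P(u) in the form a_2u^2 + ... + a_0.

P(u) = u^2 + u + 4

Build the Lagrange basis polynomials:
L_0(u) = u(u - 1) / [2] = (1/2)u^2 - (1/2)u
L_1(u) = (u + 1)(u - 1) / [-1] = -u^2 + 1
L_2(u) = (u + 1)u / [2] = (1/2)u^2 + (1/2)u
P(u) = 4·L_0 + 4·L_1 + 6·L_2
  4·L_0(u) = 2u^2 - 2u
  4·L_1(u) = -4u^2 + 4
  6·L_2(u) = 3u^2 + 3u
Adding term by term: u^2 + u + 4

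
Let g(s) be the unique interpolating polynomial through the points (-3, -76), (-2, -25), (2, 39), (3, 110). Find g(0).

Using Newton's divided-difference form:
g[-3,-2] = (-25 - (-76)) / (-2 - (-3)) = 51
g[-2,2] = (39 - (-25)) / (2 - (-2)) = 16
g[2,3] = (110 - 39) / (3 - 2) = 71
g[-3,-2,2] = (16 - 51) / (2 - (-3)) = -7
g[-2,2,3] = (71 - 16) / (3 - (-2)) = 11
g[-3,-2,2,3] = (11 - (-7)) / (3 - (-3)) = 3
g(0) = -76 + 51·(3) + (-7)·(3)·(2) + 3·(3)·(2)·(-2) = -1

-1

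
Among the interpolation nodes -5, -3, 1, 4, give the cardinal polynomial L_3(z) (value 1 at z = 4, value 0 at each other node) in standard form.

L_3(z) = (z + 5)(z + 3)(z - 1) / [(9)·(7)·(3)]
       = (z^3 + 7z^2 + 7z - 15) / (189)

L_3(z) = (1/189)z^3 + (1/27)z^2 + (1/27)z - 5/63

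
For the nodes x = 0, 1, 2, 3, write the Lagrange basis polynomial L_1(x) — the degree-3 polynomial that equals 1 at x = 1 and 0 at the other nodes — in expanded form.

L_1(x) = (1/2)x^3 - (5/2)x^2 + 3x

L_1(x) = x(x - 2)(x - 3) / [(1)·(-1)·(-2)]
       = (x^3 - 5x^2 + 6x) / (2)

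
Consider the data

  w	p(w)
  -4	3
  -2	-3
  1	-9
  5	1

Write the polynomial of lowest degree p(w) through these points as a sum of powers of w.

p(w) = (31/630)w^3 + (281/630)w^2 - (536/315)w - 491/63

L_0(w) = (w + 2)(w - 1)(w - 5) / [-90] = -(1/90)w^3 + (2/45)w^2 + (7/90)w - 1/9
L_1(w) = (w + 4)(w - 1)(w - 5) / [42] = (1/42)w^3 - (1/21)w^2 - (19/42)w + 10/21
L_2(w) = (w + 4)(w + 2)(w - 5) / [-60] = -(1/60)w^3 - (1/60)w^2 + (11/30)w + 2/3
L_3(w) = (w + 4)(w + 2)(w - 1) / [252] = (1/252)w^3 + (5/252)w^2 + (1/126)w - 2/63
p(w) = 3·L_0 + (-3)·L_1 + (-9)·L_2 + 1·L_3
  3·L_0(w) = -(1/30)w^3 + (2/15)w^2 + (7/30)w - 1/3
  (-3)·L_1(w) = -(1/14)w^3 + (1/7)w^2 + (19/14)w - 10/7
  (-9)·L_2(w) = (3/20)w^3 + (3/20)w^2 - (33/10)w - 6
  1·L_3(w) = (1/252)w^3 + (5/252)w^2 + (1/126)w - 2/63
Adding term by term: (31/630)w^3 + (281/630)w^2 - (536/315)w - 491/63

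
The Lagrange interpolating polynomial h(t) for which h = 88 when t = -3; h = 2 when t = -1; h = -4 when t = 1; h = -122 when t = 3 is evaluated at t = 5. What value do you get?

L_0(5) = (6)·(4)·(2)/[(-2)·(-4)·(-6)] = -1
L_1(5) = (8)·(4)·(2)/[(2)·(-2)·(-4)] = 4
L_2(5) = (8)·(6)·(2)/[(4)·(2)·(-2)] = -6
L_3(5) = (8)·(6)·(4)/[(6)·(4)·(2)] = 4
Sum: 88·(-1) + 2·(4) + (-4)·(-6) + (-122)·(4) = -544

-544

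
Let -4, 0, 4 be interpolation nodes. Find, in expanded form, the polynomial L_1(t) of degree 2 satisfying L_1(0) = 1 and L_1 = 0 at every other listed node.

L_1(t) = -(1/16)t^2 + 1

L_1(t) = (t + 4)(t - 4) / [(4)·(-4)]
       = (t^2 - 16) / (-16)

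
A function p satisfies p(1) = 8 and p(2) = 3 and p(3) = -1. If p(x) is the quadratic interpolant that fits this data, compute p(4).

-4

Using Newton's divided-difference form:
p[1,2] = (3 - 8) / (2 - 1) = -5
p[2,3] = (-1 - 3) / (3 - 2) = -4
p[1,2,3] = (-4 - (-5)) / (3 - 1) = 1/2
p(4) = 8 + (-5)·(3) + (1/2)·(3)·(2) = -4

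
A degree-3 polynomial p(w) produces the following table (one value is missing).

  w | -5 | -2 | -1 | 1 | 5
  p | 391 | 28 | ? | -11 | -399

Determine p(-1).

The 4 known values determine p uniquely (degree ≤ 3).
Evaluate each Lagrange basis at w = -1:
L_0(-1) = (1)·(-2)·(-6)/[(-3)·(-6)·(-10)] = -1/15
L_1(-1) = (4)·(-2)·(-6)/[(3)·(-3)·(-7)] = 16/21
L_2(-1) = (4)·(1)·(-6)/[(6)·(3)·(-4)] = 1/3
L_3(-1) = (4)·(1)·(-2)/[(10)·(7)·(4)] = -1/35
Sum: 391·(-1/15) + 28·(16/21) + (-11)·(1/3) + (-399)·(-1/35) = 3

3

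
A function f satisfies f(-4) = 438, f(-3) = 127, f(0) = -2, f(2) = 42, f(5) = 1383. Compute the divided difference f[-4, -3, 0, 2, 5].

2

f[-4,-3] = (127 - 438) / (-3 - (-4)) = -311
f[-3,0] = (-2 - 127) / (0 - (-3)) = -43
f[0,2] = (42 - (-2)) / (2 - 0) = 22
f[2,5] = (1383 - 42) / (5 - 2) = 447
f[-4,-3,0] = (-43 - (-311)) / (0 - (-4)) = 67
f[-3,0,2] = (22 - (-43)) / (2 - (-3)) = 13
f[0,2,5] = (447 - 22) / (5 - 0) = 85
f[-4,-3,0,2] = (13 - 67) / (2 - (-4)) = -9
f[-3,0,2,5] = (85 - 13) / (5 - (-3)) = 9
f[-4,-3,0,2,5] = (9 - (-9)) / (5 - (-4)) = 2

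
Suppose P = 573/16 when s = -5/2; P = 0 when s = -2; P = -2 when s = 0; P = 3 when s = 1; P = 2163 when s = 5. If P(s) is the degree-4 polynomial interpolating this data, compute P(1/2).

L_0(1/2) = (5/2)·(1/2)·(-1/2)·(-9/2)/[(-1/2)·(-5/2)·(-7/2)·(-15/2)] = 3/35
L_1(1/2) = (3)·(1/2)·(-1/2)·(-9/2)/[(1/2)·(-2)·(-3)·(-7)] = -9/56
L_2(1/2) = (3)·(5/2)·(-1/2)·(-9/2)/[(5/2)·(2)·(-1)·(-5)] = 27/40
L_3(1/2) = (3)·(5/2)·(1/2)·(-9/2)/[(7/2)·(3)·(1)·(-4)] = 45/112
L_4(1/2) = (3)·(5/2)·(1/2)·(-1/2)/[(15/2)·(7)·(5)·(4)] = -1/560
Sum: 573/16·(3/35) + 0 + (-2)·(27/40) + 3·(45/112) + 2163·(-1/560) = -15/16

-15/16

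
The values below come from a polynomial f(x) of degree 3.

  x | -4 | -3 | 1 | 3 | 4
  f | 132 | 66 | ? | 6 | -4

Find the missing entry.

The 4 known values determine f uniquely (degree ≤ 3).
Evaluate each Lagrange basis at x = 1:
L_0(1) = (4)·(-2)·(-3)/[(-1)·(-7)·(-8)] = -3/7
L_1(1) = (5)·(-2)·(-3)/[(1)·(-6)·(-7)] = 5/7
L_2(1) = (5)·(4)·(-3)/[(7)·(6)·(-1)] = 10/7
L_3(1) = (5)·(4)·(-2)/[(8)·(7)·(1)] = -5/7
Sum: 132·(-3/7) + 66·(5/7) + 6·(10/7) + (-4)·(-5/7) = 2

2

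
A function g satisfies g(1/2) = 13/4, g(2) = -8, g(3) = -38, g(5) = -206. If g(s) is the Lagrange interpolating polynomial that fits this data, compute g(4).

-100

L_0(4) = (2)·(1)·(-1)/[(-3/2)·(-5/2)·(-9/2)] = 16/135
L_1(4) = (7/2)·(1)·(-1)/[(3/2)·(-1)·(-3)] = -7/9
L_2(4) = (7/2)·(2)·(-1)/[(5/2)·(1)·(-2)] = 7/5
L_3(4) = (7/2)·(2)·(1)/[(9/2)·(3)·(2)] = 7/27
Sum: 13/4·(16/135) + (-8)·(-7/9) + (-38)·(7/5) + (-206)·(7/27) = -100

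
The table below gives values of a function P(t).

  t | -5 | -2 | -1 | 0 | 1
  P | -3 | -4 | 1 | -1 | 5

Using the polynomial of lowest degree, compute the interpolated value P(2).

718/15

L_0(2) = (4)·(3)·(2)·(1)/[(-3)·(-4)·(-5)·(-6)] = 1/15
L_1(2) = (7)·(3)·(2)·(1)/[(3)·(-1)·(-2)·(-3)] = -7/3
L_2(2) = (7)·(4)·(2)·(1)/[(4)·(1)·(-1)·(-2)] = 7
L_3(2) = (7)·(4)·(3)·(1)/[(5)·(2)·(1)·(-1)] = -42/5
L_4(2) = (7)·(4)·(3)·(2)/[(6)·(3)·(2)·(1)] = 14/3
Sum: (-3)·(1/15) + (-4)·(-7/3) + 1·(7) + (-1)·(-42/5) + 5·(14/3) = 718/15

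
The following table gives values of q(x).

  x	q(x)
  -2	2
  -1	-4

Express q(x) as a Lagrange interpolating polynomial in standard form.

q(x) = -6x - 10

L_0(x) = (x + 1) / [-1] = -x - 1
L_1(x) = (x + 2) / [1] = x + 2
q(x) = 2·L_0 + (-4)·L_1
  2·L_0(x) = -2x - 2
  (-4)·L_1(x) = -4x - 8
Adding term by term: -6x - 10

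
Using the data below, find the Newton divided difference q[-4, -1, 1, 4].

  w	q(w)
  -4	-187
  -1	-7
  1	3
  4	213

q[-4,-1] = (-7 - (-187)) / (-1 - (-4)) = 60
q[-1,1] = (3 - (-7)) / (1 - (-1)) = 5
q[1,4] = (213 - 3) / (4 - 1) = 70
q[-4,-1,1] = (5 - 60) / (1 - (-4)) = -11
q[-1,1,4] = (70 - 5) / (4 - (-1)) = 13
q[-4,-1,1,4] = (13 - (-11)) / (4 - (-4)) = 3

3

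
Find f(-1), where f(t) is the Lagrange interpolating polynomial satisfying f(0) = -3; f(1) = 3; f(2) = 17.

-1

Evaluate each Lagrange basis at t = -1:
L_0(-1) = (-2)·(-3)/[(-1)·(-2)] = 3
L_1(-1) = (-1)·(-3)/[(1)·(-1)] = -3
L_2(-1) = (-1)·(-2)/[(2)·(1)] = 1
Sum: (-3)·(3) + 3·(-3) + 17·(1) = -1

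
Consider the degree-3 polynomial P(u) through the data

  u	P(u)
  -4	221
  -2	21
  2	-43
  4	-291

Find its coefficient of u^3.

L_0(u) = (u + 2)(u - 2)(u - 4) / [-96] = -(1/96)u^3 + (1/24)u^2 + (1/24)u - 1/6
L_1(u) = (u + 4)(u - 2)(u - 4) / [48] = (1/48)u^3 - (1/24)u^2 - (1/3)u + 2/3
L_2(u) = (u + 4)(u + 2)(u - 4) / [-48] = -(1/48)u^3 - (1/24)u^2 + (1/3)u + 2/3
L_3(u) = (u + 4)(u + 2)(u - 2) / [96] = (1/96)u^3 + (1/24)u^2 - (1/24)u - 1/6
P(u) = 221·L_0 + 21·L_1 + (-43)·L_2 + (-291)·L_3
Only the coefficient of u^3 is needed; take it from each L_i and combine:
221·(-1/96) + 21·(1/48) + (-43)·(-1/48) + (-291)·(1/96) = -4

-4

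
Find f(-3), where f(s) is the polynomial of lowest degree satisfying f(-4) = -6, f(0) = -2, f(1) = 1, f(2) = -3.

-14

Evaluate each Lagrange basis at s = -3:
L_0(-3) = (-3)·(-4)·(-5)/[(-4)·(-5)·(-6)] = 1/2
L_1(-3) = (1)·(-4)·(-5)/[(4)·(-1)·(-2)] = 5/2
L_2(-3) = (1)·(-3)·(-5)/[(5)·(1)·(-1)] = -3
L_3(-3) = (1)·(-3)·(-4)/[(6)·(2)·(1)] = 1
Sum: (-6)·(1/2) + (-2)·(5/2) + 1·(-3) + (-3)·(1) = -14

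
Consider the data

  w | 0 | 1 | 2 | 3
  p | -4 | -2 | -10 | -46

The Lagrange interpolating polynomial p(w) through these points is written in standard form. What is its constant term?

-4

Build the Lagrange basis polynomials:
L_0(w) = (w - 1)(w - 2)(w - 3) / [-6] = -(1/6)w^3 + w^2 - (11/6)w + 1
L_1(w) = w(w - 2)(w - 3) / [2] = (1/2)w^3 - (5/2)w^2 + 3w
L_2(w) = w(w - 1)(w - 3) / [-2] = -(1/2)w^3 + 2w^2 - (3/2)w
L_3(w) = w(w - 1)(w - 2) / [6] = (1/6)w^3 - (1/2)w^2 + (1/3)w
p(w) = (-4)·L_0 + (-2)·L_1 + (-10)·L_2 + (-46)·L_3
Only the constant term is needed; take it from each L_i and combine:
(-4)·(1) + (-2)·(0) + (-10)·(0) + (-46)·(0) = -4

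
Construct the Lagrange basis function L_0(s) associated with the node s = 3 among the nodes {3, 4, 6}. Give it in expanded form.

L_0(s) = (1/3)s^2 - (10/3)s + 8

L_0(s) = (s - 4)(s - 6) / [(-1)·(-3)]
       = (s^2 - 10s + 24) / (3)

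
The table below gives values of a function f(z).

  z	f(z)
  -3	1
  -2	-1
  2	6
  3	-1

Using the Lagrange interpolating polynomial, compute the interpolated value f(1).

7

Evaluate each Lagrange basis at z = 1:
L_0(1) = (3)·(-1)·(-2)/[(-1)·(-5)·(-6)] = -1/5
L_1(1) = (4)·(-1)·(-2)/[(1)·(-4)·(-5)] = 2/5
L_2(1) = (4)·(3)·(-2)/[(5)·(4)·(-1)] = 6/5
L_3(1) = (4)·(3)·(-1)/[(6)·(5)·(1)] = -2/5
Sum: 1·(-1/5) + (-1)·(2/5) + 6·(6/5) + (-1)·(-2/5) = 7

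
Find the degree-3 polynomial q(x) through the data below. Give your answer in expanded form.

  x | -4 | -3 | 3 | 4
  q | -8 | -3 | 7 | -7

q(x) = -(37/168)x^3 - (19/14)x^2 + (613/168)x + 199/14

Build the Lagrange basis polynomials:
L_0(x) = (x + 3)(x - 3)(x - 4) / [-56] = -(1/56)x^3 + (1/14)x^2 + (9/56)x - 9/14
L_1(x) = (x + 4)(x - 3)(x - 4) / [42] = (1/42)x^3 - (1/14)x^2 - (8/21)x + 8/7
L_2(x) = (x + 4)(x + 3)(x - 4) / [-42] = -(1/42)x^3 - (1/14)x^2 + (8/21)x + 8/7
L_3(x) = (x + 4)(x + 3)(x - 3) / [56] = (1/56)x^3 + (1/14)x^2 - (9/56)x - 9/14
q(x) = (-8)·L_0 + (-3)·L_1 + 7·L_2 + (-7)·L_3
  (-8)·L_0(x) = (1/7)x^3 - (4/7)x^2 - (9/7)x + 36/7
  (-3)·L_1(x) = -(1/14)x^3 + (3/14)x^2 + (8/7)x - 24/7
  7·L_2(x) = -(1/6)x^3 - (1/2)x^2 + (8/3)x + 8
  (-7)·L_3(x) = -(1/8)x^3 - (1/2)x^2 + (9/8)x + 9/2
Adding term by term: -(37/168)x^3 - (19/14)x^2 + (613/168)x + 199/14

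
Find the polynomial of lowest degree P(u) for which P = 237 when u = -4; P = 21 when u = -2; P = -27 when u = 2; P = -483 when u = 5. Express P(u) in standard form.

L_0(u) = (u + 2)(u - 2)(u - 5) / [-108] = -(1/108)u^3 + (5/108)u^2 + (1/27)u - 5/27
L_1(u) = (u + 4)(u - 2)(u - 5) / [56] = (1/56)u^3 - (3/56)u^2 - (9/28)u + 5/7
L_2(u) = (u + 4)(u + 2)(u - 5) / [-72] = -(1/72)u^3 - (1/72)u^2 + (11/36)u + 5/9
L_3(u) = (u + 4)(u + 2)(u - 2) / [189] = (1/189)u^3 + (4/189)u^2 - (4/189)u - 16/189
P(u) = 237·L_0 + 21·L_1 + (-27)·L_2 + (-483)·L_3
  237·L_0(u) = -(79/36)u^3 + (395/36)u^2 + (79/9)u - 395/9
  21·L_1(u) = (3/8)u^3 - (9/8)u^2 - (27/4)u + 15
  (-27)·L_2(u) = (3/8)u^3 + (3/8)u^2 - (33/4)u - 15
  (-483)·L_3(u) = -(23/9)u^3 - (92/9)u^2 + (92/9)u + 368/9
Adding term by term: -4u^3 + 4u - 3

P(u) = -4u^3 + 4u - 3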